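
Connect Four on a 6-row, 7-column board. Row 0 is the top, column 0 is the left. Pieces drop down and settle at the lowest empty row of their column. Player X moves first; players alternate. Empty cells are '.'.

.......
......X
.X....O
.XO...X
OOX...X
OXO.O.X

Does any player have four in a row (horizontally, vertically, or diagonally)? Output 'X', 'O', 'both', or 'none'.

none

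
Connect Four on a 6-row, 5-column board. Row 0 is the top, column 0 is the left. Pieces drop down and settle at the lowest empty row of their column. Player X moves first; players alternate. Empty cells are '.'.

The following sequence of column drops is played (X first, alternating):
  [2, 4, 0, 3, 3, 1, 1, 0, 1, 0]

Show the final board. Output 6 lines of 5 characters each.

Answer: .....
.....
.....
OX...
OX.X.
XOXOO

Derivation:
Move 1: X drops in col 2, lands at row 5
Move 2: O drops in col 4, lands at row 5
Move 3: X drops in col 0, lands at row 5
Move 4: O drops in col 3, lands at row 5
Move 5: X drops in col 3, lands at row 4
Move 6: O drops in col 1, lands at row 5
Move 7: X drops in col 1, lands at row 4
Move 8: O drops in col 0, lands at row 4
Move 9: X drops in col 1, lands at row 3
Move 10: O drops in col 0, lands at row 3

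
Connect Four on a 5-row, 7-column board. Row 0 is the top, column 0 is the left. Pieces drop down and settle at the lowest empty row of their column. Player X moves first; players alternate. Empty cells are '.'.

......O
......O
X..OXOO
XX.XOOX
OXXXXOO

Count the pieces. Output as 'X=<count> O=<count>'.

X=10 O=10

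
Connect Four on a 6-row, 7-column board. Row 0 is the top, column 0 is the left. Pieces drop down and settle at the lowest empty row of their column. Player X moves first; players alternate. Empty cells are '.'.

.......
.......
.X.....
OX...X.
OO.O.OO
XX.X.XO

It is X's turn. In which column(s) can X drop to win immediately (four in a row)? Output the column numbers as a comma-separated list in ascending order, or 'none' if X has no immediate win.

col 0: drop X → no win
col 1: drop X → no win
col 2: drop X → WIN!
col 3: drop X → no win
col 4: drop X → no win
col 5: drop X → no win
col 6: drop X → no win

Answer: 2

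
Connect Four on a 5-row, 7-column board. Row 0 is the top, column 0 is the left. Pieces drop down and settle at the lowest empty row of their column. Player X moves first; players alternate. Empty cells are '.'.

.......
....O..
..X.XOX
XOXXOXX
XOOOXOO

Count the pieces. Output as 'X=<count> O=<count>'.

X=10 O=9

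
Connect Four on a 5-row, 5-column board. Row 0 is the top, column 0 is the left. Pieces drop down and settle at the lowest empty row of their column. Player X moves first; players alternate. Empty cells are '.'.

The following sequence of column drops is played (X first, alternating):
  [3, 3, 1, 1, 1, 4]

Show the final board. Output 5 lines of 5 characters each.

Move 1: X drops in col 3, lands at row 4
Move 2: O drops in col 3, lands at row 3
Move 3: X drops in col 1, lands at row 4
Move 4: O drops in col 1, lands at row 3
Move 5: X drops in col 1, lands at row 2
Move 6: O drops in col 4, lands at row 4

Answer: .....
.....
.X...
.O.O.
.X.XO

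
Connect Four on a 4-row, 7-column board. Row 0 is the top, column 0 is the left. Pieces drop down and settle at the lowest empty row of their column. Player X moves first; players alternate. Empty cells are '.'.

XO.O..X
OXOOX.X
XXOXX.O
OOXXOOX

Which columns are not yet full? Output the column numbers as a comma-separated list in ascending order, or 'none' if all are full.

Answer: 2,4,5

Derivation:
col 0: top cell = 'X' → FULL
col 1: top cell = 'O' → FULL
col 2: top cell = '.' → open
col 3: top cell = 'O' → FULL
col 4: top cell = '.' → open
col 5: top cell = '.' → open
col 6: top cell = 'X' → FULL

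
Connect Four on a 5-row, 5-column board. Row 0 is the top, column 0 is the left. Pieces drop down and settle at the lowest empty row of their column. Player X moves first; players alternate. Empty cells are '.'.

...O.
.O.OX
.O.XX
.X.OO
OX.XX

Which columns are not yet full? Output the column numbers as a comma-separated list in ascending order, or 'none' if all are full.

Answer: 0,1,2,4

Derivation:
col 0: top cell = '.' → open
col 1: top cell = '.' → open
col 2: top cell = '.' → open
col 3: top cell = 'O' → FULL
col 4: top cell = '.' → open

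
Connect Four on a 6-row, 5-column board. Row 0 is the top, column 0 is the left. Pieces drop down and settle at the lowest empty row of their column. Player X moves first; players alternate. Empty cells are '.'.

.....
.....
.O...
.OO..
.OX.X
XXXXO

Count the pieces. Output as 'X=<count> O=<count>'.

X=6 O=5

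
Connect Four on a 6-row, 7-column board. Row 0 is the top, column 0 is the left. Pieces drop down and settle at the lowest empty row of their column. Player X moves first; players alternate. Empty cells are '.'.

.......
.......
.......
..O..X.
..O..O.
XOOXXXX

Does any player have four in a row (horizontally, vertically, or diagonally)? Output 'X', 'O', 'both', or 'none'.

X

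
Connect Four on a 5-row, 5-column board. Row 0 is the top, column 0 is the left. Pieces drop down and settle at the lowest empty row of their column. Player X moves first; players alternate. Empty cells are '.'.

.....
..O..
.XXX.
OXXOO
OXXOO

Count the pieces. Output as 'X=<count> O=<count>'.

X=7 O=7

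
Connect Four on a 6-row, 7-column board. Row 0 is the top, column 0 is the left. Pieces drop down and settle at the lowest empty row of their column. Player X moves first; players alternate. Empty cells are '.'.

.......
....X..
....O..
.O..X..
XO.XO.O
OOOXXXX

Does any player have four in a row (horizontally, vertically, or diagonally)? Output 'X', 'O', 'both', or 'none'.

X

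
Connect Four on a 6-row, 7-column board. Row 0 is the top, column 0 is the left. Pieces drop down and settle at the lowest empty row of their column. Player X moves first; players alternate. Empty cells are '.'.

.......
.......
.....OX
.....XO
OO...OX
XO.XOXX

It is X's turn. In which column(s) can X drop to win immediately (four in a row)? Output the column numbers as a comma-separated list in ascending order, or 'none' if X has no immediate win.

Answer: 4

Derivation:
col 0: drop X → no win
col 1: drop X → no win
col 2: drop X → no win
col 3: drop X → no win
col 4: drop X → WIN!
col 5: drop X → no win
col 6: drop X → no win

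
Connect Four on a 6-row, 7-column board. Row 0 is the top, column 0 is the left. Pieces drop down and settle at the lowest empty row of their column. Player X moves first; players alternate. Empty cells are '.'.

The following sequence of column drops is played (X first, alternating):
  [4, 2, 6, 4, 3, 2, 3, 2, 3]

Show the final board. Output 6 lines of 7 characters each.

Move 1: X drops in col 4, lands at row 5
Move 2: O drops in col 2, lands at row 5
Move 3: X drops in col 6, lands at row 5
Move 4: O drops in col 4, lands at row 4
Move 5: X drops in col 3, lands at row 5
Move 6: O drops in col 2, lands at row 4
Move 7: X drops in col 3, lands at row 4
Move 8: O drops in col 2, lands at row 3
Move 9: X drops in col 3, lands at row 3

Answer: .......
.......
.......
..OX...
..OXO..
..OXX.X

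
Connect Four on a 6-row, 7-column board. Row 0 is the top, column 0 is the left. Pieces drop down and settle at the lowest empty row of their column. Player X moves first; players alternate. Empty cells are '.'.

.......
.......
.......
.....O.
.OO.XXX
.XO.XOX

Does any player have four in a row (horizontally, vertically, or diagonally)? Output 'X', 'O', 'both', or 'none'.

none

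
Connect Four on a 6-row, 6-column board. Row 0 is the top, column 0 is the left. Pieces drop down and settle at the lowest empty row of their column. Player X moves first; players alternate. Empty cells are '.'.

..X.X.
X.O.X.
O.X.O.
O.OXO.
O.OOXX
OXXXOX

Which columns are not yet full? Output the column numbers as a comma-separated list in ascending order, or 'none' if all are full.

Answer: 0,1,3,5

Derivation:
col 0: top cell = '.' → open
col 1: top cell = '.' → open
col 2: top cell = 'X' → FULL
col 3: top cell = '.' → open
col 4: top cell = 'X' → FULL
col 5: top cell = '.' → open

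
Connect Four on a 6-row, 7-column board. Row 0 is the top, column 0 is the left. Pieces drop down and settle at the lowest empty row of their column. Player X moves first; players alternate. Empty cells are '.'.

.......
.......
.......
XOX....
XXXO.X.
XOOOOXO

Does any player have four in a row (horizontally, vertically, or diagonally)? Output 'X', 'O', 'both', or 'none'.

O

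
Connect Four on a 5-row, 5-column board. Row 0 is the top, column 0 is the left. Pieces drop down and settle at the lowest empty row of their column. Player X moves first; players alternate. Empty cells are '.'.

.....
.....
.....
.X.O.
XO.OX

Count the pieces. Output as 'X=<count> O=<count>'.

X=3 O=3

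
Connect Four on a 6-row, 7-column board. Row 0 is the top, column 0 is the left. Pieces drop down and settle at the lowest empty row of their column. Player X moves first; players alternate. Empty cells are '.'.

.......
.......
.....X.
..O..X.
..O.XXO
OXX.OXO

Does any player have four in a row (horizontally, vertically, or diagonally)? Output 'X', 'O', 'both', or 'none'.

X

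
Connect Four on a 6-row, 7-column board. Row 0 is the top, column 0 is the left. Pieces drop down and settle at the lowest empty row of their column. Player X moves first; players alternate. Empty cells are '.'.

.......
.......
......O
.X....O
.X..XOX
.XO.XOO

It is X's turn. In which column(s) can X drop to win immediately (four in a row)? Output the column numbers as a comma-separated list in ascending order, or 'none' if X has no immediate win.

Answer: 1

Derivation:
col 0: drop X → no win
col 1: drop X → WIN!
col 2: drop X → no win
col 3: drop X → no win
col 4: drop X → no win
col 5: drop X → no win
col 6: drop X → no win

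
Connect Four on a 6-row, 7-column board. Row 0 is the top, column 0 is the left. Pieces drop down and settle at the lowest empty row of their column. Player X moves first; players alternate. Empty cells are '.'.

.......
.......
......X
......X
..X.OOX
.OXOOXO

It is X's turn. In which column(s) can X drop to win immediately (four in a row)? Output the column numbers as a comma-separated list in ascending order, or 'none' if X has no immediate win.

col 0: drop X → no win
col 1: drop X → no win
col 2: drop X → no win
col 3: drop X → no win
col 4: drop X → no win
col 5: drop X → no win
col 6: drop X → WIN!

Answer: 6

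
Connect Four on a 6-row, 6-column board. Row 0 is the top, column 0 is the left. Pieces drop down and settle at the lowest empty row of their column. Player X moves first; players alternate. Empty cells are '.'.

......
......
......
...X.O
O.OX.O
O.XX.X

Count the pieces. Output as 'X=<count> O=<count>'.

X=5 O=5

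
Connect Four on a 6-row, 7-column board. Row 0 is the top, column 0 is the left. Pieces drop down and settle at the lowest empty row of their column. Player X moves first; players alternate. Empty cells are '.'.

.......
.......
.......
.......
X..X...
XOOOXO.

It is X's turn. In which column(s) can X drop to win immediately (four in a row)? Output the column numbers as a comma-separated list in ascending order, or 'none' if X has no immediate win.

col 0: drop X → no win
col 1: drop X → no win
col 2: drop X → no win
col 3: drop X → no win
col 4: drop X → no win
col 5: drop X → no win
col 6: drop X → no win

Answer: none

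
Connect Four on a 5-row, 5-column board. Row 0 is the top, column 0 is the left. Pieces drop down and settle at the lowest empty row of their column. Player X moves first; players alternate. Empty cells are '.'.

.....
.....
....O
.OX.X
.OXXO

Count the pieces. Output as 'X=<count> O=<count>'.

X=4 O=4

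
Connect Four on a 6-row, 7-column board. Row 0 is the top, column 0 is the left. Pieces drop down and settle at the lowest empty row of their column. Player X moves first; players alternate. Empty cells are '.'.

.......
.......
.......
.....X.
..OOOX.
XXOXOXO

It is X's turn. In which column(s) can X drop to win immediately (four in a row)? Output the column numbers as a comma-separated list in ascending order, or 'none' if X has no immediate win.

col 0: drop X → no win
col 1: drop X → no win
col 2: drop X → no win
col 3: drop X → no win
col 4: drop X → no win
col 5: drop X → WIN!
col 6: drop X → no win

Answer: 5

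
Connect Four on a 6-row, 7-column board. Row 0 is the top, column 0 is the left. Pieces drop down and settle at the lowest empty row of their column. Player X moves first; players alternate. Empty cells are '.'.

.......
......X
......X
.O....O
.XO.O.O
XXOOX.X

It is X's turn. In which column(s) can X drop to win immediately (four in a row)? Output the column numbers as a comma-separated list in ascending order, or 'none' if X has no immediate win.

col 0: drop X → no win
col 1: drop X → no win
col 2: drop X → no win
col 3: drop X → no win
col 4: drop X → no win
col 5: drop X → no win
col 6: drop X → no win

Answer: none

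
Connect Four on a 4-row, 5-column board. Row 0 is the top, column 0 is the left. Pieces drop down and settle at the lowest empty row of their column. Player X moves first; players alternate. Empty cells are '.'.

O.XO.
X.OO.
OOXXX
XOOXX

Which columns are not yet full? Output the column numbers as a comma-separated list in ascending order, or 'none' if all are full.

col 0: top cell = 'O' → FULL
col 1: top cell = '.' → open
col 2: top cell = 'X' → FULL
col 3: top cell = 'O' → FULL
col 4: top cell = '.' → open

Answer: 1,4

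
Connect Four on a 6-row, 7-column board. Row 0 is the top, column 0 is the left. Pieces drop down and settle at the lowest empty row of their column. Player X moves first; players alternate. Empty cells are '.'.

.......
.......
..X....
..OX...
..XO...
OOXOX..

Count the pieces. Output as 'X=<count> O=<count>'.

X=5 O=5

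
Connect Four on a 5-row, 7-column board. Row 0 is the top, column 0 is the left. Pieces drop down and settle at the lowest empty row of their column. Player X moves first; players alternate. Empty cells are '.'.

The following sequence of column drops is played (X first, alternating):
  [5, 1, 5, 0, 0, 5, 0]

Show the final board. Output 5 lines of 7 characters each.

Move 1: X drops in col 5, lands at row 4
Move 2: O drops in col 1, lands at row 4
Move 3: X drops in col 5, lands at row 3
Move 4: O drops in col 0, lands at row 4
Move 5: X drops in col 0, lands at row 3
Move 6: O drops in col 5, lands at row 2
Move 7: X drops in col 0, lands at row 2

Answer: .......
.......
X....O.
X....X.
OO...X.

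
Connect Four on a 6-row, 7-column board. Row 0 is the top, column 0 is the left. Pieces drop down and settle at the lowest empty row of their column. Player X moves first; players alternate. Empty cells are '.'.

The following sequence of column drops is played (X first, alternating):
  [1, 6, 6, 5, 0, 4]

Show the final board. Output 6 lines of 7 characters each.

Answer: .......
.......
.......
.......
......X
XX..OOO

Derivation:
Move 1: X drops in col 1, lands at row 5
Move 2: O drops in col 6, lands at row 5
Move 3: X drops in col 6, lands at row 4
Move 4: O drops in col 5, lands at row 5
Move 5: X drops in col 0, lands at row 5
Move 6: O drops in col 4, lands at row 5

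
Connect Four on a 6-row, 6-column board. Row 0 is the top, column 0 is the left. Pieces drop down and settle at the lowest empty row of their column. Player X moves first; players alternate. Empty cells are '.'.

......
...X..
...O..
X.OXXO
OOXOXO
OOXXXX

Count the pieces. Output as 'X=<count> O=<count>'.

X=10 O=9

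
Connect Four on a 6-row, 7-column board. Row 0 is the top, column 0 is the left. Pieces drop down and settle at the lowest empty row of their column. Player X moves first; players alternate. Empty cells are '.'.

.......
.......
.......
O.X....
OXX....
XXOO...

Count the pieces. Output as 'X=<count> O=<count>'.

X=5 O=4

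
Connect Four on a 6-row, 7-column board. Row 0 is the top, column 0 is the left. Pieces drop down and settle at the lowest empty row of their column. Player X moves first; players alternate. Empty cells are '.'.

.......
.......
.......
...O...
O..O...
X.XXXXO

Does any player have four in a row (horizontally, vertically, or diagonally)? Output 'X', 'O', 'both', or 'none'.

X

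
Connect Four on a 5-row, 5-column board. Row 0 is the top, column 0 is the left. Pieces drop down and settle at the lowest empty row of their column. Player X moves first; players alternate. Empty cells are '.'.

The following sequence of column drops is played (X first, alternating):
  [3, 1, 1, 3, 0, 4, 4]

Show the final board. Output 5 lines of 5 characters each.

Answer: .....
.....
.....
.X.OX
XO.XO

Derivation:
Move 1: X drops in col 3, lands at row 4
Move 2: O drops in col 1, lands at row 4
Move 3: X drops in col 1, lands at row 3
Move 4: O drops in col 3, lands at row 3
Move 5: X drops in col 0, lands at row 4
Move 6: O drops in col 4, lands at row 4
Move 7: X drops in col 4, lands at row 3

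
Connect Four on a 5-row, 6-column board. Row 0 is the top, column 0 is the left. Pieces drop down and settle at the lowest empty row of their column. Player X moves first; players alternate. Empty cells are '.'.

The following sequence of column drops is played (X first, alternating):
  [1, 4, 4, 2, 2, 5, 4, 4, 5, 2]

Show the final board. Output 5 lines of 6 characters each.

Answer: ......
....O.
..O.X.
..X.XX
.XO.OO

Derivation:
Move 1: X drops in col 1, lands at row 4
Move 2: O drops in col 4, lands at row 4
Move 3: X drops in col 4, lands at row 3
Move 4: O drops in col 2, lands at row 4
Move 5: X drops in col 2, lands at row 3
Move 6: O drops in col 5, lands at row 4
Move 7: X drops in col 4, lands at row 2
Move 8: O drops in col 4, lands at row 1
Move 9: X drops in col 5, lands at row 3
Move 10: O drops in col 2, lands at row 2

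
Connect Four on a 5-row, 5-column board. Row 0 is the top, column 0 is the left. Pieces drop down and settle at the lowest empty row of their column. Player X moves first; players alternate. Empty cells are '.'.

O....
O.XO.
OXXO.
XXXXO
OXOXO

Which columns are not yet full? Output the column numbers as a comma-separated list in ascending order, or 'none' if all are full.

col 0: top cell = 'O' → FULL
col 1: top cell = '.' → open
col 2: top cell = '.' → open
col 3: top cell = '.' → open
col 4: top cell = '.' → open

Answer: 1,2,3,4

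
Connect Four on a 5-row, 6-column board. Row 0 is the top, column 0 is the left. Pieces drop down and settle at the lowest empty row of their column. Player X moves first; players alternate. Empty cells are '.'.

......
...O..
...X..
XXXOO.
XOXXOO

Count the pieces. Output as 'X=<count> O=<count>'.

X=7 O=6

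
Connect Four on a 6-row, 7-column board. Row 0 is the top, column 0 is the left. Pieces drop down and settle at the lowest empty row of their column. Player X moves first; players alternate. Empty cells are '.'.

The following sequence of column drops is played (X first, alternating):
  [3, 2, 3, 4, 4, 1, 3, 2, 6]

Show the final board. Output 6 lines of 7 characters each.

Answer: .......
.......
.......
...X...
..OXX..
.OOXO.X

Derivation:
Move 1: X drops in col 3, lands at row 5
Move 2: O drops in col 2, lands at row 5
Move 3: X drops in col 3, lands at row 4
Move 4: O drops in col 4, lands at row 5
Move 5: X drops in col 4, lands at row 4
Move 6: O drops in col 1, lands at row 5
Move 7: X drops in col 3, lands at row 3
Move 8: O drops in col 2, lands at row 4
Move 9: X drops in col 6, lands at row 5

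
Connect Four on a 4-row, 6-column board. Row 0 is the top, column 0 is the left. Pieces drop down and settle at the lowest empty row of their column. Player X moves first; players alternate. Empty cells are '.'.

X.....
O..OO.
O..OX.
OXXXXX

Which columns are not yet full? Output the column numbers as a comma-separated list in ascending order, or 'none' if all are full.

Answer: 1,2,3,4,5

Derivation:
col 0: top cell = 'X' → FULL
col 1: top cell = '.' → open
col 2: top cell = '.' → open
col 3: top cell = '.' → open
col 4: top cell = '.' → open
col 5: top cell = '.' → open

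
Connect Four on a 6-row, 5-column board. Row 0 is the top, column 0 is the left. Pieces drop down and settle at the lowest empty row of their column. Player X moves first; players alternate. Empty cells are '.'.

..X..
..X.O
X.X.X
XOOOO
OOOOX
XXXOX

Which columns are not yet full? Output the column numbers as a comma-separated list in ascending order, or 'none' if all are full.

Answer: 0,1,3,4

Derivation:
col 0: top cell = '.' → open
col 1: top cell = '.' → open
col 2: top cell = 'X' → FULL
col 3: top cell = '.' → open
col 4: top cell = '.' → open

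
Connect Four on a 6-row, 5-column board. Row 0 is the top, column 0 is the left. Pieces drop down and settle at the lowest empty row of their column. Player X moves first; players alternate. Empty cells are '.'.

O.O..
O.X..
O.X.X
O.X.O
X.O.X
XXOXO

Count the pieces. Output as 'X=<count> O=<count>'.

X=9 O=9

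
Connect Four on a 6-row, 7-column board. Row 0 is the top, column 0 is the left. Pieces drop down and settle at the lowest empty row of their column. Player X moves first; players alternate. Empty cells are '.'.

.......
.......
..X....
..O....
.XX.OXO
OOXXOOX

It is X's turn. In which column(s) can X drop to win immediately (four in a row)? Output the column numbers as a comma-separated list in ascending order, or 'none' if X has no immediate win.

col 0: drop X → no win
col 1: drop X → no win
col 2: drop X → no win
col 3: drop X → no win
col 4: drop X → no win
col 5: drop X → no win
col 6: drop X → no win

Answer: none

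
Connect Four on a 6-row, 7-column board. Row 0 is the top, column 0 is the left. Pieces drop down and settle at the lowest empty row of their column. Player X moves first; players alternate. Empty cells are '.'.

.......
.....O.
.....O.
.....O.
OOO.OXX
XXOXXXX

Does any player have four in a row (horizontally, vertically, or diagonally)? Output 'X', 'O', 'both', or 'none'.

X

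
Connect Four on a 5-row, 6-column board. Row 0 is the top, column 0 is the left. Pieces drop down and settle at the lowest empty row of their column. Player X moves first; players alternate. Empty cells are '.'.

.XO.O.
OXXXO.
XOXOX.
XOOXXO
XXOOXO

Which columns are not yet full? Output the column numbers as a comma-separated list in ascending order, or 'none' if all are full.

Answer: 0,3,5

Derivation:
col 0: top cell = '.' → open
col 1: top cell = 'X' → FULL
col 2: top cell = 'O' → FULL
col 3: top cell = '.' → open
col 4: top cell = 'O' → FULL
col 5: top cell = '.' → open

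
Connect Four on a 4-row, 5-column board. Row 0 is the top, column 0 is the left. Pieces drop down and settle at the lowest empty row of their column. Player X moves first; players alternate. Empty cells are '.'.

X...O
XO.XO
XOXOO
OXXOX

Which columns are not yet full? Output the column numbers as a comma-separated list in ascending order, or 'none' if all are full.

Answer: 1,2,3

Derivation:
col 0: top cell = 'X' → FULL
col 1: top cell = '.' → open
col 2: top cell = '.' → open
col 3: top cell = '.' → open
col 4: top cell = 'O' → FULL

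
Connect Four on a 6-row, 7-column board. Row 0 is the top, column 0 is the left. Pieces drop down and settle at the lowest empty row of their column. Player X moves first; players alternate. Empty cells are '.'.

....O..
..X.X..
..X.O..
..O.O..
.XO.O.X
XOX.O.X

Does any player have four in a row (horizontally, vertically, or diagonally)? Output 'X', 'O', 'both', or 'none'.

O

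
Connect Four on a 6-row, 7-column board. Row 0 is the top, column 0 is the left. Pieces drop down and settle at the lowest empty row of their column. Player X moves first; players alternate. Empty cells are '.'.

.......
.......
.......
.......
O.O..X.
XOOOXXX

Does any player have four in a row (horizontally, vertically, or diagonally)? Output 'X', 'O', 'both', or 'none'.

none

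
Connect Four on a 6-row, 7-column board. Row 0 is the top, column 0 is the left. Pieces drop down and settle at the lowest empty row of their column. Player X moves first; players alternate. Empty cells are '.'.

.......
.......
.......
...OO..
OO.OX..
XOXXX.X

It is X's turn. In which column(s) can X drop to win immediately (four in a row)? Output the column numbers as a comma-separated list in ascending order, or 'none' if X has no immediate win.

Answer: 5

Derivation:
col 0: drop X → no win
col 1: drop X → no win
col 2: drop X → no win
col 3: drop X → no win
col 4: drop X → no win
col 5: drop X → WIN!
col 6: drop X → no win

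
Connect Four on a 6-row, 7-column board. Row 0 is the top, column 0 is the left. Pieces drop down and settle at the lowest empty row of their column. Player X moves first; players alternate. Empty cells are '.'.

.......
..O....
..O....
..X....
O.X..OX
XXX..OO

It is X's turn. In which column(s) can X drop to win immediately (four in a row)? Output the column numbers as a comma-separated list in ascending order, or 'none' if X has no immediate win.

col 0: drop X → no win
col 1: drop X → no win
col 2: drop X → no win
col 3: drop X → WIN!
col 4: drop X → no win
col 5: drop X → no win
col 6: drop X → no win

Answer: 3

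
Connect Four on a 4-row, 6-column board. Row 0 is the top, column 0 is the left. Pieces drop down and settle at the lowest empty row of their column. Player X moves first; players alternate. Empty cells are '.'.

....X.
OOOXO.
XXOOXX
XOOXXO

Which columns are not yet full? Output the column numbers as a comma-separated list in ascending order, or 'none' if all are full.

Answer: 0,1,2,3,5

Derivation:
col 0: top cell = '.' → open
col 1: top cell = '.' → open
col 2: top cell = '.' → open
col 3: top cell = '.' → open
col 4: top cell = 'X' → FULL
col 5: top cell = '.' → open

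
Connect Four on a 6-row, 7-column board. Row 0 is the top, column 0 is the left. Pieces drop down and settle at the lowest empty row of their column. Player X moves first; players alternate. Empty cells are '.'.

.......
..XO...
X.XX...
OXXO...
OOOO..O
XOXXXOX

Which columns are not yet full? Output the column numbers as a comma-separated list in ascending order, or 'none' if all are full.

col 0: top cell = '.' → open
col 1: top cell = '.' → open
col 2: top cell = '.' → open
col 3: top cell = '.' → open
col 4: top cell = '.' → open
col 5: top cell = '.' → open
col 6: top cell = '.' → open

Answer: 0,1,2,3,4,5,6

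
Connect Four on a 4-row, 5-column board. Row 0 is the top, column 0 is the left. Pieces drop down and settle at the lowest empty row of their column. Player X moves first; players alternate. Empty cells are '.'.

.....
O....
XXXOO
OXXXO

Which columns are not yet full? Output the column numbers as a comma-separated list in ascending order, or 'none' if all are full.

Answer: 0,1,2,3,4

Derivation:
col 0: top cell = '.' → open
col 1: top cell = '.' → open
col 2: top cell = '.' → open
col 3: top cell = '.' → open
col 4: top cell = '.' → open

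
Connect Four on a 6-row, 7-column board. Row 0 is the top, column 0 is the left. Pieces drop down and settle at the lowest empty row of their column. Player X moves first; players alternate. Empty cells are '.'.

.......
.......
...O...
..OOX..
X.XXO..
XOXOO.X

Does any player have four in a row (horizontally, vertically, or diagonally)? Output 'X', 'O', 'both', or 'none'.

none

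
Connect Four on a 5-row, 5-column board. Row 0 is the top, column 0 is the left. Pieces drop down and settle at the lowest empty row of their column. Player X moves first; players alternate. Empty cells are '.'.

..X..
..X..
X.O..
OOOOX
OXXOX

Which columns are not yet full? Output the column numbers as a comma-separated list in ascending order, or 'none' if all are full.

Answer: 0,1,3,4

Derivation:
col 0: top cell = '.' → open
col 1: top cell = '.' → open
col 2: top cell = 'X' → FULL
col 3: top cell = '.' → open
col 4: top cell = '.' → open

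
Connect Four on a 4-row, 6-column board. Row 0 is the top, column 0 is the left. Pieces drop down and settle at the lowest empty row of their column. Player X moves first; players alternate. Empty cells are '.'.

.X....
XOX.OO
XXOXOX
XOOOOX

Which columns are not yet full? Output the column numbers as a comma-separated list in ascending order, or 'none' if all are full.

Answer: 0,2,3,4,5

Derivation:
col 0: top cell = '.' → open
col 1: top cell = 'X' → FULL
col 2: top cell = '.' → open
col 3: top cell = '.' → open
col 4: top cell = '.' → open
col 5: top cell = '.' → open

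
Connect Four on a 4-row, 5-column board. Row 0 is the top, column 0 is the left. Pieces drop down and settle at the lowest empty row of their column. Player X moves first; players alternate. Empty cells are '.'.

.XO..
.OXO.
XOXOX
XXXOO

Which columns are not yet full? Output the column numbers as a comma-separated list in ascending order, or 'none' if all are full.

Answer: 0,3,4

Derivation:
col 0: top cell = '.' → open
col 1: top cell = 'X' → FULL
col 2: top cell = 'O' → FULL
col 3: top cell = '.' → open
col 4: top cell = '.' → open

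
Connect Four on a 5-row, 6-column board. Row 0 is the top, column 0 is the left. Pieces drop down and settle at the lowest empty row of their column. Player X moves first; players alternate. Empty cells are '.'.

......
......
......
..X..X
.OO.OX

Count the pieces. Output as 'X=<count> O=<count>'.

X=3 O=3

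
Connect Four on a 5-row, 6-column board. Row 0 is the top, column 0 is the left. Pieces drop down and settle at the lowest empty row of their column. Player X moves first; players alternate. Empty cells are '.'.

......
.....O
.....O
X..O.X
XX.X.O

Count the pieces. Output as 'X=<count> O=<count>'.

X=5 O=4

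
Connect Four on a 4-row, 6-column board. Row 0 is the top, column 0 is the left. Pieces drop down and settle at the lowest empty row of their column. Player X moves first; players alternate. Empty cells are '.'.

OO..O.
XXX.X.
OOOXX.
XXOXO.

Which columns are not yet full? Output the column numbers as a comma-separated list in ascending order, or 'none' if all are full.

col 0: top cell = 'O' → FULL
col 1: top cell = 'O' → FULL
col 2: top cell = '.' → open
col 3: top cell = '.' → open
col 4: top cell = 'O' → FULL
col 5: top cell = '.' → open

Answer: 2,3,5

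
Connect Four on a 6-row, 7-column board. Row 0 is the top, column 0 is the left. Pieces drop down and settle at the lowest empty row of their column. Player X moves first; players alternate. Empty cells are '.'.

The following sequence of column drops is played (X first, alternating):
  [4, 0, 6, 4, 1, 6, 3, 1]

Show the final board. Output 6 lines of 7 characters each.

Answer: .......
.......
.......
.......
.O..O.O
OX.XX.X

Derivation:
Move 1: X drops in col 4, lands at row 5
Move 2: O drops in col 0, lands at row 5
Move 3: X drops in col 6, lands at row 5
Move 4: O drops in col 4, lands at row 4
Move 5: X drops in col 1, lands at row 5
Move 6: O drops in col 6, lands at row 4
Move 7: X drops in col 3, lands at row 5
Move 8: O drops in col 1, lands at row 4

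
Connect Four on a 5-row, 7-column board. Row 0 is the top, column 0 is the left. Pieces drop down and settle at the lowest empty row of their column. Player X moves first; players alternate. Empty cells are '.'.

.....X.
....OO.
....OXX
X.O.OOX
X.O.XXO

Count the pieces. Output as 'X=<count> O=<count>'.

X=8 O=8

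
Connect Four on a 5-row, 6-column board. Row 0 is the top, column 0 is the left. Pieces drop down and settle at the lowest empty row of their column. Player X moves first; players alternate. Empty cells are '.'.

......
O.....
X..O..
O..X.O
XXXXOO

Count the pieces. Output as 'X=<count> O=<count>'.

X=6 O=6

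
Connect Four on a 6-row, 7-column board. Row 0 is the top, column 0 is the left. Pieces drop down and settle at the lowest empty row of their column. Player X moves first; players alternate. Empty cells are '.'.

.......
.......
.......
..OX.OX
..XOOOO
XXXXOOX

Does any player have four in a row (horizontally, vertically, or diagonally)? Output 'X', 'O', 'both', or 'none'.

both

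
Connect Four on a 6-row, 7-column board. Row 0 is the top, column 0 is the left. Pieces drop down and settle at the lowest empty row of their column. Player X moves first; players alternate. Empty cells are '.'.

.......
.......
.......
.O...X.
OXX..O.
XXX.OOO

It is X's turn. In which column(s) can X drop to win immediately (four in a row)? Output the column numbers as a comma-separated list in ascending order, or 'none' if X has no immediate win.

col 0: drop X → no win
col 1: drop X → no win
col 2: drop X → no win
col 3: drop X → WIN!
col 4: drop X → no win
col 5: drop X → no win
col 6: drop X → no win

Answer: 3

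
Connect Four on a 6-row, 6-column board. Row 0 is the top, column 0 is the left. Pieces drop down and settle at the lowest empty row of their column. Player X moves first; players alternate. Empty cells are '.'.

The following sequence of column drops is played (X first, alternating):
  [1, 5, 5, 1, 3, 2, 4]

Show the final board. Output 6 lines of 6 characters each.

Answer: ......
......
......
......
.O...X
.XOXXO

Derivation:
Move 1: X drops in col 1, lands at row 5
Move 2: O drops in col 5, lands at row 5
Move 3: X drops in col 5, lands at row 4
Move 4: O drops in col 1, lands at row 4
Move 5: X drops in col 3, lands at row 5
Move 6: O drops in col 2, lands at row 5
Move 7: X drops in col 4, lands at row 5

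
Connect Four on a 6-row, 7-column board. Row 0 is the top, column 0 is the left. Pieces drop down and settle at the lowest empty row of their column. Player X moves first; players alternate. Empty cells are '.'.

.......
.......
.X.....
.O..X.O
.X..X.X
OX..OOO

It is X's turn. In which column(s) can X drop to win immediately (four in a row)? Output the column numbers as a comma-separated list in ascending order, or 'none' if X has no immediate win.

Answer: none

Derivation:
col 0: drop X → no win
col 1: drop X → no win
col 2: drop X → no win
col 3: drop X → no win
col 4: drop X → no win
col 5: drop X → no win
col 6: drop X → no win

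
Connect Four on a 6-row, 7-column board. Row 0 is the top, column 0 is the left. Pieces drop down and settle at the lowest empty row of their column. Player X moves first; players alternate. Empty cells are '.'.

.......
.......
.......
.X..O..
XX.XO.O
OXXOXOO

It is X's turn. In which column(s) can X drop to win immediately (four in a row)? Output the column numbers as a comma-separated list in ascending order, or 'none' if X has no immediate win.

Answer: 1,2

Derivation:
col 0: drop X → no win
col 1: drop X → WIN!
col 2: drop X → WIN!
col 3: drop X → no win
col 4: drop X → no win
col 5: drop X → no win
col 6: drop X → no win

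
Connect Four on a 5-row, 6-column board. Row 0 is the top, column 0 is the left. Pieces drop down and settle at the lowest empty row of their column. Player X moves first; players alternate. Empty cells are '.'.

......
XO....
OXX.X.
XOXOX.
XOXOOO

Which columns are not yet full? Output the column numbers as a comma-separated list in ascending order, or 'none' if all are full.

Answer: 0,1,2,3,4,5

Derivation:
col 0: top cell = '.' → open
col 1: top cell = '.' → open
col 2: top cell = '.' → open
col 3: top cell = '.' → open
col 4: top cell = '.' → open
col 5: top cell = '.' → open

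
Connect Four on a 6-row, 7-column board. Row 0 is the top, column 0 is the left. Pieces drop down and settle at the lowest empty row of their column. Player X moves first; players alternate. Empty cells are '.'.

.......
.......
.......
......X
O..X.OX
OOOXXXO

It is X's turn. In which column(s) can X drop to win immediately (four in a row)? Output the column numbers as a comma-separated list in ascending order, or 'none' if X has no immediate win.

col 0: drop X → no win
col 1: drop X → no win
col 2: drop X → no win
col 3: drop X → no win
col 4: drop X → no win
col 5: drop X → no win
col 6: drop X → no win

Answer: none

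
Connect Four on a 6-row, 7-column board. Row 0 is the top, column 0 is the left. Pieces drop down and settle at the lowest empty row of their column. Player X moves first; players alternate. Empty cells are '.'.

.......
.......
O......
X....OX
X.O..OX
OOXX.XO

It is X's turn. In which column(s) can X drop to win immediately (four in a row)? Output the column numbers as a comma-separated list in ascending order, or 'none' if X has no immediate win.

col 0: drop X → no win
col 1: drop X → no win
col 2: drop X → no win
col 3: drop X → no win
col 4: drop X → WIN!
col 5: drop X → no win
col 6: drop X → no win

Answer: 4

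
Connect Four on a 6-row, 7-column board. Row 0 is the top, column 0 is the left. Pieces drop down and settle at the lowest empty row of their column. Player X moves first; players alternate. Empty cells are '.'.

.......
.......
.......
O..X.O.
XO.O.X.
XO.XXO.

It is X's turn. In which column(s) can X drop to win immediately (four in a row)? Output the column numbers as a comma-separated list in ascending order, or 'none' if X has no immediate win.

Answer: none

Derivation:
col 0: drop X → no win
col 1: drop X → no win
col 2: drop X → no win
col 3: drop X → no win
col 4: drop X → no win
col 5: drop X → no win
col 6: drop X → no win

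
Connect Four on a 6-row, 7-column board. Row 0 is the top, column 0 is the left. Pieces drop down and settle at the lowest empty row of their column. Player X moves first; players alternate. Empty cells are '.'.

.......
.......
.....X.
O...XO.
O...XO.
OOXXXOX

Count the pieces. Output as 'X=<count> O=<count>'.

X=7 O=7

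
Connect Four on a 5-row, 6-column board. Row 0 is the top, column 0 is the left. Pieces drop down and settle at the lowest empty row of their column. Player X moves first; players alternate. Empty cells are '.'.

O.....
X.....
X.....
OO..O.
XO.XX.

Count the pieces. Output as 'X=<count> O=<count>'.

X=5 O=5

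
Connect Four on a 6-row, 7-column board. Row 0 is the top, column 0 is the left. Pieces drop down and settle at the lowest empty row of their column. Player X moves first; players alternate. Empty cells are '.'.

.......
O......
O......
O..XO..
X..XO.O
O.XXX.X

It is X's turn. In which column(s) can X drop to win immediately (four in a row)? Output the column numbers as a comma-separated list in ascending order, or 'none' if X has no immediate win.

col 0: drop X → no win
col 1: drop X → WIN!
col 2: drop X → no win
col 3: drop X → WIN!
col 4: drop X → no win
col 5: drop X → WIN!
col 6: drop X → no win

Answer: 1,3,5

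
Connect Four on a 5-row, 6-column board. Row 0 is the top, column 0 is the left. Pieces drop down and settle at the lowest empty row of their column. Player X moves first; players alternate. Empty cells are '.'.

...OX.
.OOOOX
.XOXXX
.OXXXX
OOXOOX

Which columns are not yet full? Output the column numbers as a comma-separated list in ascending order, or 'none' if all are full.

Answer: 0,1,2,5

Derivation:
col 0: top cell = '.' → open
col 1: top cell = '.' → open
col 2: top cell = '.' → open
col 3: top cell = 'O' → FULL
col 4: top cell = 'X' → FULL
col 5: top cell = '.' → open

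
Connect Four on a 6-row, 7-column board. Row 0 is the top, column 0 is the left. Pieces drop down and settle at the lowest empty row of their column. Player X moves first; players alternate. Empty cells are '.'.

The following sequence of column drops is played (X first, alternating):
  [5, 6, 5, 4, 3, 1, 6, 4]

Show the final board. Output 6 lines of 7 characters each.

Answer: .......
.......
.......
.......
....OXX
.O.XOXO

Derivation:
Move 1: X drops in col 5, lands at row 5
Move 2: O drops in col 6, lands at row 5
Move 3: X drops in col 5, lands at row 4
Move 4: O drops in col 4, lands at row 5
Move 5: X drops in col 3, lands at row 5
Move 6: O drops in col 1, lands at row 5
Move 7: X drops in col 6, lands at row 4
Move 8: O drops in col 4, lands at row 4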